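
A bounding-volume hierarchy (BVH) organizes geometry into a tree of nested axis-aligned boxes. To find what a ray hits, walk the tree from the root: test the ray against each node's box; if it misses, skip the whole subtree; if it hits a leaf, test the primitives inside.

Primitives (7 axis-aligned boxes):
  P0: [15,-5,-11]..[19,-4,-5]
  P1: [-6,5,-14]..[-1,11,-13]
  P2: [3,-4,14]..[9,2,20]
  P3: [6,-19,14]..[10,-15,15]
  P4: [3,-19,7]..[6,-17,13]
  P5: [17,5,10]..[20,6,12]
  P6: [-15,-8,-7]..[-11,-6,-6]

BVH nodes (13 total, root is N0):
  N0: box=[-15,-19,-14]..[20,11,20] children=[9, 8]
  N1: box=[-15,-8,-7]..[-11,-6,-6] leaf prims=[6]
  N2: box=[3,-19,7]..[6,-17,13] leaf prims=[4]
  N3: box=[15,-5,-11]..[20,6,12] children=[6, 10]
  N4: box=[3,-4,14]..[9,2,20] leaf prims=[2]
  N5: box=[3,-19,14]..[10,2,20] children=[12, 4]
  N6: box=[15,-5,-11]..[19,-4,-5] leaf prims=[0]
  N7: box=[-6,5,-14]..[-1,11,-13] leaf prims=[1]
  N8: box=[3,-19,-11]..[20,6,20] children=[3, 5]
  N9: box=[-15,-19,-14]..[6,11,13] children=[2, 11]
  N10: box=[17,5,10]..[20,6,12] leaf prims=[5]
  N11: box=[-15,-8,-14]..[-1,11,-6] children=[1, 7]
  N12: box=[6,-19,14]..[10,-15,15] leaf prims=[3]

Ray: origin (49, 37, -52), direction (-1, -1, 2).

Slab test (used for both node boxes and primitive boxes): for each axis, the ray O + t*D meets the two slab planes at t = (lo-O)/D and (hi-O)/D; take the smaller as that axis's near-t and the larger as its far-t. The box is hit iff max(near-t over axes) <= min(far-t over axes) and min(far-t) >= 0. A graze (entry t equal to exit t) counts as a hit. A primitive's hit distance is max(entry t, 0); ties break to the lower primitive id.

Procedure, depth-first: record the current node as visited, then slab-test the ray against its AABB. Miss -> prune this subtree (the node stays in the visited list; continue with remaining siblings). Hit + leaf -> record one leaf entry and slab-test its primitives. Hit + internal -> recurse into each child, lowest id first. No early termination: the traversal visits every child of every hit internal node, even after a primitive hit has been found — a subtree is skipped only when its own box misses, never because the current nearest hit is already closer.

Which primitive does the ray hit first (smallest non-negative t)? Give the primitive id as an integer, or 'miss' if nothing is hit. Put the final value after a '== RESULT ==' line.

Traverse from the root:
N0 x:[29,64] y:[26,56] z:[19,36] -> hit [29,36], descend [8, 9]
  N8 x:[29,46] y:[31,56] z:[41/2,36] -> hit [31,36], descend [3, 5]
    N3 x:[29,34] y:[31,42] z:[41/2,32] -> hit [31,32], descend [6, 10]
      N6 x:[30,34] y:[41,42] z:[41/2,47/2] -> miss, prune
      N10 x:[29,32] y:[31,32] z:[31,32] -> hit [31,32] leaf, test {P5@t=31}
    N5 x:[39,46] y:[35,56] z:[33,36] -> miss, prune
  N9 x:[43,64] y:[26,56] z:[19,65/2] -> miss, prune

order=[0, 8, 3, 6, 10, 5, 9]  |boxes|=7  |leaves|=1  hit=P5

== RESULT ==
5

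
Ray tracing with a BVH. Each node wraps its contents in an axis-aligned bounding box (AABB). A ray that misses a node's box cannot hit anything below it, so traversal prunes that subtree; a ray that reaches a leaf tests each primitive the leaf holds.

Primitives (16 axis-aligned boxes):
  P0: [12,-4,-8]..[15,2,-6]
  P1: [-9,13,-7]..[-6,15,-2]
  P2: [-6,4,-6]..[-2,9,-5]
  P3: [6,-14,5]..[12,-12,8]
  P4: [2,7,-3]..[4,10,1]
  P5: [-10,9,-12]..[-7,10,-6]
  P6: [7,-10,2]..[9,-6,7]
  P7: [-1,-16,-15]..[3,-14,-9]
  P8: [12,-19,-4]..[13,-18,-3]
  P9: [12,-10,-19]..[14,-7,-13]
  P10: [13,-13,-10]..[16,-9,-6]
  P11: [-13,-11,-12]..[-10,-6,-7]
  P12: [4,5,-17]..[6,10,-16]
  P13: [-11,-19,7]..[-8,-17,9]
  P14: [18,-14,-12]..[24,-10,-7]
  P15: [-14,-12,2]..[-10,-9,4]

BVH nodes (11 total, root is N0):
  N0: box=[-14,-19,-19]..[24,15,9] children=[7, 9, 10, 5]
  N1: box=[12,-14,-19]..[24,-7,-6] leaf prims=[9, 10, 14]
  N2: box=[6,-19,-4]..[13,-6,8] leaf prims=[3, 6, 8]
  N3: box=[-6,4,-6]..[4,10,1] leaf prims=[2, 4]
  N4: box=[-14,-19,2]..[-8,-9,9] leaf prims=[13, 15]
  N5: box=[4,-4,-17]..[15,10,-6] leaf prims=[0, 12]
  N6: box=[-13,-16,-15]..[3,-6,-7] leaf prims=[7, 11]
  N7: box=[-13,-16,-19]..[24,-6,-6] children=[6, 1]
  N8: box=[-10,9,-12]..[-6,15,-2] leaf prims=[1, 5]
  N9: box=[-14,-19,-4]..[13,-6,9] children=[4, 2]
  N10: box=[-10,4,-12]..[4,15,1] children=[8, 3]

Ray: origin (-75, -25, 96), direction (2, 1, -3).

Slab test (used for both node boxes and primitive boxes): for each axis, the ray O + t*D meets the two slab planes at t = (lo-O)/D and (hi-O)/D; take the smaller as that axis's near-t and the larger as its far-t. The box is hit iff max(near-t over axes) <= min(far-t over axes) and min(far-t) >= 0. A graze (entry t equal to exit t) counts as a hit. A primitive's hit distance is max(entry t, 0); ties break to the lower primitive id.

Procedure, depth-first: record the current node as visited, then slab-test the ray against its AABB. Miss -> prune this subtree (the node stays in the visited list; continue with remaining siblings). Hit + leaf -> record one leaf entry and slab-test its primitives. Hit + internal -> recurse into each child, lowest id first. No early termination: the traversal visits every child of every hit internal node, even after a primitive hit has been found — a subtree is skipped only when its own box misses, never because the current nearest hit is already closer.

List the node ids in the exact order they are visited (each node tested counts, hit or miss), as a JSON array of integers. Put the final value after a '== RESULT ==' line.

Traverse from the root:
N0 x:[61/2,99/2] y:[6,40] z:[29,115/3] -> hit [61/2,115/3], descend [5, 7, 9, 10]
  N5 x:[79/2,45] y:[21,35] z:[34,113/3] -> miss, prune
  N7 x:[31,99/2] y:[9,19] z:[34,115/3] -> miss, prune
  N9 x:[61/2,44] y:[6,19] z:[29,100/3] -> miss, prune
  N10 x:[65/2,79/2] y:[29,40] z:[95/3,36] -> hit [65/2,36], descend [3, 8]
    N3 x:[69/2,79/2] y:[29,35] z:[95/3,34] -> miss, prune
    N8 x:[65/2,69/2] y:[34,40] z:[98/3,36] -> hit [34,69/2] leaf, test {P1(miss), P5@t=34}

order=[0, 5, 7, 9, 10, 3, 8]  |boxes|=7  |leaves|=1  hit=P5

== RESULT ==
[0, 5, 7, 9, 10, 3, 8]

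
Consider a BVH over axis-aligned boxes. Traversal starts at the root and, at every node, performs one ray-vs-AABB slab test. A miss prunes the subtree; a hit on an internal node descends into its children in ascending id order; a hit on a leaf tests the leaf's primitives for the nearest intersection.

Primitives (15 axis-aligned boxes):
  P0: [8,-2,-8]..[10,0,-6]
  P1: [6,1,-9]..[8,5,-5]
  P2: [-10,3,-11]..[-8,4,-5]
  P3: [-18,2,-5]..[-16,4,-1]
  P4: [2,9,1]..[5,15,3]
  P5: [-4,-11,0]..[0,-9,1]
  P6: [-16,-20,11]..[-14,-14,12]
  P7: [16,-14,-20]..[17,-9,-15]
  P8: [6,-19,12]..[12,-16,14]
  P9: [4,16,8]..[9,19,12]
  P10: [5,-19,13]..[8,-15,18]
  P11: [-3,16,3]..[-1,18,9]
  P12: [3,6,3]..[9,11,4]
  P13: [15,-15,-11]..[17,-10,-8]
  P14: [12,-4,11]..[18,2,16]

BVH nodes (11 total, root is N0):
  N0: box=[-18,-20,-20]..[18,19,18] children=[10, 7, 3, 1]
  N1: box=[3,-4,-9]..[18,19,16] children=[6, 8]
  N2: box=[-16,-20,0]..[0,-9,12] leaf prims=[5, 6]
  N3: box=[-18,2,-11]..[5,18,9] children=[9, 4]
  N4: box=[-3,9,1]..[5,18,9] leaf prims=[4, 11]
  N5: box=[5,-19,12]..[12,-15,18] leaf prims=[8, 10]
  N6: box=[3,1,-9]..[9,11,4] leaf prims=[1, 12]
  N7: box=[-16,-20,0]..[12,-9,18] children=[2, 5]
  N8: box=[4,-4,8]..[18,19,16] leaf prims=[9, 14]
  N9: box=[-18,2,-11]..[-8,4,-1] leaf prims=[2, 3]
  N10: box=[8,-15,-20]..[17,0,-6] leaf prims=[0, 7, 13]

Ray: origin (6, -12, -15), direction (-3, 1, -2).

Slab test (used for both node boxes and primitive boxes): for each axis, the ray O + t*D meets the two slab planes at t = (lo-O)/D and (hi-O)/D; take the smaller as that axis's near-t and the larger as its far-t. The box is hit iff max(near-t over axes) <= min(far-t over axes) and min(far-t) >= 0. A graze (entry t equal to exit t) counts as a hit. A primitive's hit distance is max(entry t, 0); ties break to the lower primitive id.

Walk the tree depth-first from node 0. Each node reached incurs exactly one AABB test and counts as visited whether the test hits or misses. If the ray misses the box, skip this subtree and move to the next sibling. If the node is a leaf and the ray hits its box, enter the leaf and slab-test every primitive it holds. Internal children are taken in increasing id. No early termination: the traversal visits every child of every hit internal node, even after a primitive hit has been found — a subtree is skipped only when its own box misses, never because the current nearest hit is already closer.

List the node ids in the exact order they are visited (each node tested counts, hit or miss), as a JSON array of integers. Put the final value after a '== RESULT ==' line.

Traverse from the root:
N0 x:[-4,8] y:[-8,31] z:[-33/2,5/2] -> hit [-4,5/2], descend [1, 3, 7, 10]
  N1 x:[-4,1] y:[8,31] z:[-31/2,-3] -> miss, prune
  N3 x:[1/3,8] y:[14,30] z:[-12,-2] -> miss, prune
  N7 x:[-2,22/3] y:[-8,3] z:[-33/2,-15/2] -> miss, prune
  N10 x:[-11/3,-2/3] y:[-3,12] z:[-9/2,5/2] -> miss, prune

Visited [0, 1, 3, 7, 10]. Tests: 5 box, 0 leaf. Nearest: miss.

== RESULT ==
[0, 1, 3, 7, 10]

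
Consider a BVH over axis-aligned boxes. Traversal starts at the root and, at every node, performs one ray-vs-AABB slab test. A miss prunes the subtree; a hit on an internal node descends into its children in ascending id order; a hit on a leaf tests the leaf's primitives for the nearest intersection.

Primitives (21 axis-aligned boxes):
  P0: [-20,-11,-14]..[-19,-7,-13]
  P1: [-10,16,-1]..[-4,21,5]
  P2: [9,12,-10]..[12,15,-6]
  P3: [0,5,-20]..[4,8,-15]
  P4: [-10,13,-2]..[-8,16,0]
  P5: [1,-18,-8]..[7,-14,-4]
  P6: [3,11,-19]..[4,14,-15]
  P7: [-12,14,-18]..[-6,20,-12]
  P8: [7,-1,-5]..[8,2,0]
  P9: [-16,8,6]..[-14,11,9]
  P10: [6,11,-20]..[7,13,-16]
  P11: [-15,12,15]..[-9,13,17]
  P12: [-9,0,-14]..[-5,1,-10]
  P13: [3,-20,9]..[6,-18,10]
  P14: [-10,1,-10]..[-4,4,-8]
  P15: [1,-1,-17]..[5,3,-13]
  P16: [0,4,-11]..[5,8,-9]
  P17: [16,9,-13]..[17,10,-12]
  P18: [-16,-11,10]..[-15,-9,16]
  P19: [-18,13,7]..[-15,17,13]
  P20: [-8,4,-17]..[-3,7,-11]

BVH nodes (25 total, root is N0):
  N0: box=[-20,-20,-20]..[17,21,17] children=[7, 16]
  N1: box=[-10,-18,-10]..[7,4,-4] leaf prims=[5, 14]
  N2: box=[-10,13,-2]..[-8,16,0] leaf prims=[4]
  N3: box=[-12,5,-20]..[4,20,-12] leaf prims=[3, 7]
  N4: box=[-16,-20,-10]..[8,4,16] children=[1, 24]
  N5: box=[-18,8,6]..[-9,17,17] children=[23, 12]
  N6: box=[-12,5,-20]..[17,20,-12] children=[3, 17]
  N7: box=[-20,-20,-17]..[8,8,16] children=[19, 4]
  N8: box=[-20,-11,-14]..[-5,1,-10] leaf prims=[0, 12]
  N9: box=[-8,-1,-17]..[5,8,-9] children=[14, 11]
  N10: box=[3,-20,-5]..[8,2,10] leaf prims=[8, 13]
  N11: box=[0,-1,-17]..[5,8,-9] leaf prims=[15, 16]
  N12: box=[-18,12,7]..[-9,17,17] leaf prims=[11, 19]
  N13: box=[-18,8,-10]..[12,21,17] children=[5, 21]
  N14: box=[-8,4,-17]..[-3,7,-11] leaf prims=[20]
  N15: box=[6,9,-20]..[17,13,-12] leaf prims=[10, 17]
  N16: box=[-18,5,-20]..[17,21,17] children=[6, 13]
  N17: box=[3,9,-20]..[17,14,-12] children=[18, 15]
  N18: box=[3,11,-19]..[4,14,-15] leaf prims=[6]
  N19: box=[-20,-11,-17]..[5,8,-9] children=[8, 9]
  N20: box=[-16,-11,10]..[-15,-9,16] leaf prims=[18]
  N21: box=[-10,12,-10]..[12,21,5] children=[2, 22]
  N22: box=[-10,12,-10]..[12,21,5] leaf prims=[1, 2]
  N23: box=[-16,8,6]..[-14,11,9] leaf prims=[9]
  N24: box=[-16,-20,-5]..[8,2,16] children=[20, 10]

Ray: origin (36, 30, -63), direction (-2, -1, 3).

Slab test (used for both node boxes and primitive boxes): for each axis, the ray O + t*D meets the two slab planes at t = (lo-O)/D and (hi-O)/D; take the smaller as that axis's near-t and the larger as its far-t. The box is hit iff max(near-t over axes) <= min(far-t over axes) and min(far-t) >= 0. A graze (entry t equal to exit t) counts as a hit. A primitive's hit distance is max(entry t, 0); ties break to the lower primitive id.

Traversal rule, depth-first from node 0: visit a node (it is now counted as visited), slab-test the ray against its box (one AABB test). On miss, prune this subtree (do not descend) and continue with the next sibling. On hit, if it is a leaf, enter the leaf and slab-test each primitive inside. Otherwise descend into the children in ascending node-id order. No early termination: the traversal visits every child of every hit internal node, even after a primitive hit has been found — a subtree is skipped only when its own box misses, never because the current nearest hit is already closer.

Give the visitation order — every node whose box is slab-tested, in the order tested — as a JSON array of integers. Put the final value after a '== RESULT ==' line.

Traverse from the root:
N0 x:[19/2,28] y:[9,50] z:[43/3,80/3] -> hit [43/3,80/3], descend [7, 16]
  N7 x:[14,28] y:[22,50] z:[46/3,79/3] -> hit [22,79/3], descend [4, 19]
    N4 x:[14,26] y:[26,50] z:[53/3,79/3] -> hit [26,26], descend [1, 24]
      N1 x:[29/2,23] y:[26,48] z:[53/3,59/3] -> miss, prune
      N24 x:[14,26] y:[28,50] z:[58/3,79/3] -> miss, prune
    N19 x:[31/2,28] y:[22,41] z:[46/3,18] -> miss, prune
  N16 x:[19/2,27] y:[9,25] z:[43/3,80/3] -> hit [43/3,25], descend [6, 13]
    N6 x:[19/2,24] y:[10,25] z:[43/3,17] -> hit [43/3,17], descend [3, 17]
      N3 x:[16,24] y:[10,25] z:[43/3,17] -> hit [16,17] leaf, test {P3(miss), P7(miss)}
      N17 x:[19/2,33/2] y:[16,21] z:[43/3,17] -> hit [16,33/2], descend [15, 18]
        N15 x:[19/2,15] y:[17,21] z:[43/3,17] -> miss, prune
        N18 x:[16,33/2] y:[16,19] z:[44/3,16] -> hit [16,16] leaf, test {P6@t=16}
    N13 x:[12,27] y:[9,22] z:[53/3,80/3] -> hit [53/3,22], descend [5, 21]
      N5 x:[45/2,27] y:[13,22] z:[23,80/3] -> miss, prune
      N21 x:[12,23] y:[9,18] z:[53/3,68/3] -> hit [53/3,18], descend [2, 22]
        N2 x:[22,23] y:[14,17] z:[61/3,21] -> miss, prune
        N22 x:[12,23] y:[9,18] z:[53/3,68/3] -> hit [53/3,18] leaf, test {P1(miss), P2(miss)}

order=[0, 7, 4, 1, 24, 19, 16, 6, 3, 17, 15, 18, 13, 5, 21, 2, 22]  |boxes|=17  |leaves|=3  hit=P6

== RESULT ==
[0, 7, 4, 1, 24, 19, 16, 6, 3, 17, 15, 18, 13, 5, 21, 2, 22]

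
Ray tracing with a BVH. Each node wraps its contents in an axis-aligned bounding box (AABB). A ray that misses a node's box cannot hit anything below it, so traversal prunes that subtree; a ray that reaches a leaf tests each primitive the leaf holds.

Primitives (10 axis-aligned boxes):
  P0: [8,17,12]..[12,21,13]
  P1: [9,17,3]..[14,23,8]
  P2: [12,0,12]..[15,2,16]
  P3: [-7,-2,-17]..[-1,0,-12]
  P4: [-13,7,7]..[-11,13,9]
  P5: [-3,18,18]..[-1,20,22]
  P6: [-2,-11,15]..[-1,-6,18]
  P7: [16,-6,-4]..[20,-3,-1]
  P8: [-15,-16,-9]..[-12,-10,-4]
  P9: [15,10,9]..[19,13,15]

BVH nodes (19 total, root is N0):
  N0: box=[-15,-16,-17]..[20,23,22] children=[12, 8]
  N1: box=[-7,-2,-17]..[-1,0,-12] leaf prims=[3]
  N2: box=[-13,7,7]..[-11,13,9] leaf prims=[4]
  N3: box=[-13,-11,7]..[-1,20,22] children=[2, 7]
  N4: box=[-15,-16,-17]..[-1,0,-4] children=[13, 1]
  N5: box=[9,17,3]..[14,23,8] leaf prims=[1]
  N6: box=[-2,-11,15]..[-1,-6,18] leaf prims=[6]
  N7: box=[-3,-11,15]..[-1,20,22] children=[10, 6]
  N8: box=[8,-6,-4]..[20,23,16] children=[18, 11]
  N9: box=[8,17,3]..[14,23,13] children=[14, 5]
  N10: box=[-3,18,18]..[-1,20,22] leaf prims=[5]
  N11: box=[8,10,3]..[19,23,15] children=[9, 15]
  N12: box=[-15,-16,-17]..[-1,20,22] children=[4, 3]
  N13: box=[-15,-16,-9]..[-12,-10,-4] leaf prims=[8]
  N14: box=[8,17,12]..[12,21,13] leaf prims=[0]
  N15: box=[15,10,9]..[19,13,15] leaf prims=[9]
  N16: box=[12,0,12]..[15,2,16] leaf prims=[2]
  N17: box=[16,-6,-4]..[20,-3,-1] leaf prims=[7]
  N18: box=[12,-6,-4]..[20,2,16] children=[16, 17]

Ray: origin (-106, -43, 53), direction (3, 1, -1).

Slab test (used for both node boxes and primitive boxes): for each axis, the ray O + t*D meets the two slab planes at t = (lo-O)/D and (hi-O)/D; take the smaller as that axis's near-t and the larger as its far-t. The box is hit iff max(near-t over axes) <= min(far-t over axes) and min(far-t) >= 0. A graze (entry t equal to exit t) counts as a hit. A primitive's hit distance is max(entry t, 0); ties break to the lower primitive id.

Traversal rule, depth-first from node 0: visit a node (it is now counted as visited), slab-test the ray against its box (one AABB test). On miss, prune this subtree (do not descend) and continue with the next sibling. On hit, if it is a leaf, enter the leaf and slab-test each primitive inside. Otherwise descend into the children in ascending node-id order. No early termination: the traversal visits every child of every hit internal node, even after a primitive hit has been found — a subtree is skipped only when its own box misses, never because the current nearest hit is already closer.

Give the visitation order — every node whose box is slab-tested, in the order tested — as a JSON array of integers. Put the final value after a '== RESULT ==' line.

Trace the traversal:
N0 x:[91/3,42] y:[27,66] z:[31,70] -> hit [31,42], descend [8, 12]
  N8 x:[38,42] y:[37,66] z:[37,57] -> hit [38,42], descend [11, 18]
    N11 x:[38,125/3] y:[53,66] z:[38,50] -> miss, prune
    N18 x:[118/3,42] y:[37,45] z:[37,57] -> hit [118/3,42], descend [16, 17]
      N16 x:[118/3,121/3] y:[43,45] z:[37,41] -> miss, prune
      N17 x:[122/3,42] y:[37,40] z:[54,57] -> miss, prune
  N12 x:[91/3,35] y:[27,63] z:[31,70] -> hit [31,35], descend [3, 4]
    N3 x:[31,35] y:[32,63] z:[31,46] -> hit [32,35], descend [2, 7]
      N2 x:[31,95/3] y:[50,56] z:[44,46] -> miss, prune
      N7 x:[103/3,35] y:[32,63] z:[31,38] -> hit [103/3,35], descend [6, 10]
        N6 x:[104/3,35] y:[32,37] z:[35,38] -> hit [35,35] leaf, test {P6@t=35}
        N10 x:[103/3,35] y:[61,63] z:[31,35] -> miss, prune
    N4 x:[91/3,35] y:[27,43] z:[57,70] -> miss, prune

Summary -> nodes [0, 8, 11, 18, 16, 17, 12, 3, 2, 7, 6, 10, 4]; box-tests=13; leaf-entries=1; first=P6

== RESULT ==
[0, 8, 11, 18, 16, 17, 12, 3, 2, 7, 6, 10, 4]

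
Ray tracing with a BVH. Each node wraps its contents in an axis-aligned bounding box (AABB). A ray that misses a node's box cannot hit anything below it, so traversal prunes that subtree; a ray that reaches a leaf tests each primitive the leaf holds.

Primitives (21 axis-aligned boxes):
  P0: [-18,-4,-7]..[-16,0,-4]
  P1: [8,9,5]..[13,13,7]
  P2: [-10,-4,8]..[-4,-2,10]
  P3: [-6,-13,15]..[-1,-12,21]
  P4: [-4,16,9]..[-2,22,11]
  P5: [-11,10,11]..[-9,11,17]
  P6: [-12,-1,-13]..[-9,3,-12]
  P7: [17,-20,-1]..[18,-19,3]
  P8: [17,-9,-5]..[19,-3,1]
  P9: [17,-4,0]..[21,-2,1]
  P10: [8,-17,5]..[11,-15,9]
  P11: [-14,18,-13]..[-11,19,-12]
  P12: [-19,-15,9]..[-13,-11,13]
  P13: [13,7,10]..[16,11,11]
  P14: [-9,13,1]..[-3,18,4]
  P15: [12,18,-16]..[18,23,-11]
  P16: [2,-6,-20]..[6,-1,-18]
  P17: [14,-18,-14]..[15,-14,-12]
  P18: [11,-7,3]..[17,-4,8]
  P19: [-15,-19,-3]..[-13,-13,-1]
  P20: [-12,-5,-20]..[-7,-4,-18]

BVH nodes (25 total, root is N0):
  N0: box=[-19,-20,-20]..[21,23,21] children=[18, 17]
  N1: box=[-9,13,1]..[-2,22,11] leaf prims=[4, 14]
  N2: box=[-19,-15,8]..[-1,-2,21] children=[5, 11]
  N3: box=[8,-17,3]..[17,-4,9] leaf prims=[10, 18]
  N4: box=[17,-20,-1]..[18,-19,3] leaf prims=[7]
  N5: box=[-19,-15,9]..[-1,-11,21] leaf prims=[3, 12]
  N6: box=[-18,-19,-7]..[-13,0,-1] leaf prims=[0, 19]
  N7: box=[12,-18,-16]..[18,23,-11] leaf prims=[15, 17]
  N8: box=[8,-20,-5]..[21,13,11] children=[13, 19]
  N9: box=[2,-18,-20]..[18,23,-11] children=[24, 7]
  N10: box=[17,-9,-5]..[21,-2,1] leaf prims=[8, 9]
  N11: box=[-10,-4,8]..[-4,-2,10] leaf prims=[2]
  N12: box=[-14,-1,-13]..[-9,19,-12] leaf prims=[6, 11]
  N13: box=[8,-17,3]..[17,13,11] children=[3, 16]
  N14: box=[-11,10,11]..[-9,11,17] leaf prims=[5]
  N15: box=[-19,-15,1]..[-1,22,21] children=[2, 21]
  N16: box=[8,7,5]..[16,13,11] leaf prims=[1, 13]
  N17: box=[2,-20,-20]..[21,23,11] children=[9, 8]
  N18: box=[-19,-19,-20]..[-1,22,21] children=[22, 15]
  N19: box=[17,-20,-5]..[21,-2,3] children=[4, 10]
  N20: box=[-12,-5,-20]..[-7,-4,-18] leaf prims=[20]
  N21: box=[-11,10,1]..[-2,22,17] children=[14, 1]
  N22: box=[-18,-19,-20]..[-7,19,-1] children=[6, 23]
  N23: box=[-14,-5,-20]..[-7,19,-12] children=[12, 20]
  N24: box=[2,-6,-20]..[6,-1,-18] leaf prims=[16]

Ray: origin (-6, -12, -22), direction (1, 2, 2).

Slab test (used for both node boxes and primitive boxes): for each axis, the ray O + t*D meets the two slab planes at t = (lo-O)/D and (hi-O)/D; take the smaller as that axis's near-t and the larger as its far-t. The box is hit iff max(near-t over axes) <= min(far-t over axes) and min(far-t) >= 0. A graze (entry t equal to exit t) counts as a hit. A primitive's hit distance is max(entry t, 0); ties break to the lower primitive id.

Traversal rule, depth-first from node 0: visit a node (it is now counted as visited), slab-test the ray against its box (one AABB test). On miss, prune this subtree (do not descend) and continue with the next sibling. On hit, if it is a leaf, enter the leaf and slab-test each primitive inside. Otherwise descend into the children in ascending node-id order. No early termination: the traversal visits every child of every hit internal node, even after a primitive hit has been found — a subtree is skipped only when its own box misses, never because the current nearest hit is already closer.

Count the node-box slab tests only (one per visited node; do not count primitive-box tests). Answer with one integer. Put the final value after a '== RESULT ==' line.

Traverse from the root:
N0 x:[-13,27] y:[-4,35/2] z:[1,43/2] -> hit [1,35/2], descend [17, 18]
  N17 x:[8,27] y:[-4,35/2] z:[1,33/2] -> hit [8,33/2], descend [8, 9]
    N8 x:[14,27] y:[-4,25/2] z:[17/2,33/2] -> miss, prune
    N9 x:[8,24] y:[-3,35/2] z:[1,11/2] -> miss, prune
  N18 x:[-13,5] y:[-7/2,17] z:[1,43/2] -> hit [1,5], descend [15, 22]
    N15 x:[-13,5] y:[-3/2,17] z:[23/2,43/2] -> miss, prune
    N22 x:[-12,-1] y:[-7/2,31/2] z:[1,21/2] -> miss, prune

7 AABB tests over nodes [0, 17, 8, 9, 18, 15, 22]; 0 leaves entered; closest miss.

== RESULT ==
7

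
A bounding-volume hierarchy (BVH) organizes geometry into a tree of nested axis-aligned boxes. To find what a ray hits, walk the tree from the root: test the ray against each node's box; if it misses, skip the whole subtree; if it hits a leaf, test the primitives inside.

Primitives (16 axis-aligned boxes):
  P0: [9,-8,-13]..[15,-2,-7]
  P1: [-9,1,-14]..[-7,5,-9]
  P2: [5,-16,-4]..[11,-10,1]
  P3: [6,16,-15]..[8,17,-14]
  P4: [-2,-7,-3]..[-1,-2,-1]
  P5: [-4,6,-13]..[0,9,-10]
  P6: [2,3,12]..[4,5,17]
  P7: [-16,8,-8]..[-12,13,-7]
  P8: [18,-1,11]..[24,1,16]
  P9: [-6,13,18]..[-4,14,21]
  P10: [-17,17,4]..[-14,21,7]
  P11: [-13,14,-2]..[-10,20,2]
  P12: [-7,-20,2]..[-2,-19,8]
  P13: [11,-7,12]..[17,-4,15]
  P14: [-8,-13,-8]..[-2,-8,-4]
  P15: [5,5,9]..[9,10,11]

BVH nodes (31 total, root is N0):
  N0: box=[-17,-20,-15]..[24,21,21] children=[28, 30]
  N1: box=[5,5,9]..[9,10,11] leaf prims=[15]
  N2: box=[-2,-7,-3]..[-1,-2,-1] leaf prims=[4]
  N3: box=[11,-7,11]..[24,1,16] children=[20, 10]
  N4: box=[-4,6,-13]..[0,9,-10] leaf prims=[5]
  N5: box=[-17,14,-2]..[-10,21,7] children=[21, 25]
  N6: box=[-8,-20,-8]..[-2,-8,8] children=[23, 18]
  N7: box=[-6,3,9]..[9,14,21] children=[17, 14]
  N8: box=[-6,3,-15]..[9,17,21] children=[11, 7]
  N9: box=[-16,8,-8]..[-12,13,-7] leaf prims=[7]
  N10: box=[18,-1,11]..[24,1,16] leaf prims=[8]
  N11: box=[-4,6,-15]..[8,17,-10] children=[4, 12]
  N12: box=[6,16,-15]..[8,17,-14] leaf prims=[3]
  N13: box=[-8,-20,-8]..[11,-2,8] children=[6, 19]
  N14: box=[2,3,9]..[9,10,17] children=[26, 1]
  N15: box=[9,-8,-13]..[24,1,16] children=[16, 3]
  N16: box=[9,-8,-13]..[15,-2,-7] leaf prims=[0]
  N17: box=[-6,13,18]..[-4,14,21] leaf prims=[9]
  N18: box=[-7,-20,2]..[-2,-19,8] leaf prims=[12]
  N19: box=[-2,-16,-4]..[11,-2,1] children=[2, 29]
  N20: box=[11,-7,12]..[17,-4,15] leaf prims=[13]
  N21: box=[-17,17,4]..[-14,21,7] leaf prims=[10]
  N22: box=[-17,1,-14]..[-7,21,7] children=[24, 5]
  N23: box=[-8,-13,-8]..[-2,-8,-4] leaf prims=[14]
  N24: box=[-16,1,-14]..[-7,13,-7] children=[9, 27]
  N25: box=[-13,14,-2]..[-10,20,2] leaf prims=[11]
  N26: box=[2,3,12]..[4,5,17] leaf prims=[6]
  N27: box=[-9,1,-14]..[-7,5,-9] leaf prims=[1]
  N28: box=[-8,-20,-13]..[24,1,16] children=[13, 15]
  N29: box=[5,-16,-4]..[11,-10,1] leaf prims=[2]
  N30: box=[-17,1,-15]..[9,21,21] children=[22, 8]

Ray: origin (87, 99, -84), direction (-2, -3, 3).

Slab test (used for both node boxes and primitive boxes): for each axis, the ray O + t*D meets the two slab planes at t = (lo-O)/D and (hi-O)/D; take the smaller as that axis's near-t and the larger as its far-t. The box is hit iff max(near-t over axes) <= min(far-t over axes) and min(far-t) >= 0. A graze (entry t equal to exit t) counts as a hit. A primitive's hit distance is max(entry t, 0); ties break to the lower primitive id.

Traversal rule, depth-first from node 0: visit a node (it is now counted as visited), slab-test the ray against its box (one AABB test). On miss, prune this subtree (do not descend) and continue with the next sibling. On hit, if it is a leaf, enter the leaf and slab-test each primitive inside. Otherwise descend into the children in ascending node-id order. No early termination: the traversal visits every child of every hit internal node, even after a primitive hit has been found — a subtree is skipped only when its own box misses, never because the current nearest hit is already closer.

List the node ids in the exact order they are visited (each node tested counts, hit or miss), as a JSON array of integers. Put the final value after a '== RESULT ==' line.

Traverse from the root:
N0 x:[63/2,52] y:[26,119/3] z:[23,35] -> hit [63/2,35], descend [28, 30]
  N28 x:[63/2,95/2] y:[98/3,119/3] z:[71/3,100/3] -> hit [98/3,100/3], descend [13, 15]
    N13 x:[38,95/2] y:[101/3,119/3] z:[76/3,92/3] -> miss, prune
    N15 x:[63/2,39] y:[98/3,107/3] z:[71/3,100/3] -> hit [98/3,100/3], descend [3, 16]
      N3 x:[63/2,38] y:[98/3,106/3] z:[95/3,100/3] -> hit [98/3,100/3], descend [10, 20]
        N10 x:[63/2,69/2] y:[98/3,100/3] z:[95/3,100/3] -> hit [98/3,100/3] leaf, test {P8@t=98/3}
        N20 x:[35,38] y:[103/3,106/3] z:[32,33] -> miss, prune
      N16 x:[36,39] y:[101/3,107/3] z:[71/3,77/3] -> miss, prune
  N30 x:[39,52] y:[26,98/3] z:[23,35] -> miss, prune

order=[0, 28, 13, 15, 3, 10, 20, 16, 30]  |boxes|=9  |leaves|=1  hit=P8

== RESULT ==
[0, 28, 13, 15, 3, 10, 20, 16, 30]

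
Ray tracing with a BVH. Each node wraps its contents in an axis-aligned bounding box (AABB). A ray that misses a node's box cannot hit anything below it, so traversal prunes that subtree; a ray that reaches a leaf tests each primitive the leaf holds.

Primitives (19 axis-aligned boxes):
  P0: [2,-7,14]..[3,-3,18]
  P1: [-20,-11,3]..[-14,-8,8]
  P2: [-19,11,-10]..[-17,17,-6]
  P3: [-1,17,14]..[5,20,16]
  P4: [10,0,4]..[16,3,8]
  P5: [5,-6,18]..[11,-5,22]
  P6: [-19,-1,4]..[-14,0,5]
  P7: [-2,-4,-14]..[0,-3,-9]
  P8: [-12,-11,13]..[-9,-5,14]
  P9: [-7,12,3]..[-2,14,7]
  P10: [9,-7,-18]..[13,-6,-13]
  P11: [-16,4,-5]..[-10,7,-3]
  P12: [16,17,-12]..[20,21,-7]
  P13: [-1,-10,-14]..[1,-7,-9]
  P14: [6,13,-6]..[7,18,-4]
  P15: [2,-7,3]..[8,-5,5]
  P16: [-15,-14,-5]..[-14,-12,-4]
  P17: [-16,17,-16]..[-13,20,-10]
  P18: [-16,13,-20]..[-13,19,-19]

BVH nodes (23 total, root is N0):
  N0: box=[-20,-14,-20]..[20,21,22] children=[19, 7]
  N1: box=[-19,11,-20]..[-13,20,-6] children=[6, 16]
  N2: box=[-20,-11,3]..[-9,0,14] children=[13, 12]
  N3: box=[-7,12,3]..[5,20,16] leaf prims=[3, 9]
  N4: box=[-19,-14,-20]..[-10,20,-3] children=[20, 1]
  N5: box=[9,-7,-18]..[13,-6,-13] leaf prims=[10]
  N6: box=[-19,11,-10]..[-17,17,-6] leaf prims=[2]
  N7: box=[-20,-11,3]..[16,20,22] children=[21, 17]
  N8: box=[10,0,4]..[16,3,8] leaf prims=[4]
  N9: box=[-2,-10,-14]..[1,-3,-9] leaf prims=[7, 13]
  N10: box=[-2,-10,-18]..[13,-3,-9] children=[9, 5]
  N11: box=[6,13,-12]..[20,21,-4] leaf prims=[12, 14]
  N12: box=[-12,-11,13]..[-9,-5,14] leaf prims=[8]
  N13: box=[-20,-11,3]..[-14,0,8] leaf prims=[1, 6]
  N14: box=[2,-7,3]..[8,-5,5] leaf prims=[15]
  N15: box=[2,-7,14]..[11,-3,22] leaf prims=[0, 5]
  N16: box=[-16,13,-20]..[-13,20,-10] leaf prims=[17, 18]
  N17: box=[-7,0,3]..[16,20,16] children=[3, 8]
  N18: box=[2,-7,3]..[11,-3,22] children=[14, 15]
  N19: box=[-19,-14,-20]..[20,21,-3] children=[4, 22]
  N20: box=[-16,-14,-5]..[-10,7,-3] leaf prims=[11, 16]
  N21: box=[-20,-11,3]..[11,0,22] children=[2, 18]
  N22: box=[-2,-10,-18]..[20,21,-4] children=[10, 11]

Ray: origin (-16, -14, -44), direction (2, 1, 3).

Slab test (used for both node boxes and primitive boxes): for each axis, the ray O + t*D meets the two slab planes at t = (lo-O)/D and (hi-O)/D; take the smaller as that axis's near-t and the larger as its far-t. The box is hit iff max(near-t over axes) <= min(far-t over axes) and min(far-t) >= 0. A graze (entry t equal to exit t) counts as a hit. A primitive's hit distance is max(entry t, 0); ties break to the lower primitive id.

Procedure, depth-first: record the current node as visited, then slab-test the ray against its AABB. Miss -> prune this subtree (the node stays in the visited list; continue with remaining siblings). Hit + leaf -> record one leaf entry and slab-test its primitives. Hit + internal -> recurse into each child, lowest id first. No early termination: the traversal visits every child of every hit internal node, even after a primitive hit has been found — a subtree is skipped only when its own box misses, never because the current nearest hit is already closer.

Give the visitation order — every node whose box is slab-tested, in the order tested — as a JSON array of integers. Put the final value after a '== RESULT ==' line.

Traverse from the root:
N0 x:[-2,18] y:[0,35] z:[8,22] -> hit [8,18], descend [7, 19]
  N7 x:[-2,16] y:[3,34] z:[47/3,22] -> hit [47/3,16], descend [17, 21]
    N17 x:[9/2,16] y:[14,34] z:[47/3,20] -> hit [47/3,16], descend [3, 8]
      N3 x:[9/2,21/2] y:[26,34] z:[47/3,20] -> miss, prune
      N8 x:[13,16] y:[14,17] z:[16,52/3] -> hit [16,16] leaf, test {P4@t=16}
    N21 x:[-2,27/2] y:[3,14] z:[47/3,22] -> miss, prune
  N19 x:[-3/2,18] y:[0,35] z:[8,41/3] -> hit [8,41/3], descend [4, 22]
    N4 x:[-3/2,3] y:[0,34] z:[8,41/3] -> miss, prune
    N22 x:[7,18] y:[4,35] z:[26/3,40/3] -> hit [26/3,40/3], descend [10, 11]
      N10 x:[7,29/2] y:[4,11] z:[26/3,35/3] -> hit [26/3,11], descend [5, 9]
        N5 x:[25/2,29/2] y:[7,8] z:[26/3,31/3] -> miss, prune
        N9 x:[7,17/2] y:[4,11] z:[10,35/3] -> miss, prune
      N11 x:[11,18] y:[27,35] z:[32/3,40/3] -> miss, prune

Visited [0, 7, 17, 3, 8, 21, 19, 4, 22, 10, 5, 9, 11]. Tests: 13 box, 1 leaf. Nearest: P4.

== RESULT ==
[0, 7, 17, 3, 8, 21, 19, 4, 22, 10, 5, 9, 11]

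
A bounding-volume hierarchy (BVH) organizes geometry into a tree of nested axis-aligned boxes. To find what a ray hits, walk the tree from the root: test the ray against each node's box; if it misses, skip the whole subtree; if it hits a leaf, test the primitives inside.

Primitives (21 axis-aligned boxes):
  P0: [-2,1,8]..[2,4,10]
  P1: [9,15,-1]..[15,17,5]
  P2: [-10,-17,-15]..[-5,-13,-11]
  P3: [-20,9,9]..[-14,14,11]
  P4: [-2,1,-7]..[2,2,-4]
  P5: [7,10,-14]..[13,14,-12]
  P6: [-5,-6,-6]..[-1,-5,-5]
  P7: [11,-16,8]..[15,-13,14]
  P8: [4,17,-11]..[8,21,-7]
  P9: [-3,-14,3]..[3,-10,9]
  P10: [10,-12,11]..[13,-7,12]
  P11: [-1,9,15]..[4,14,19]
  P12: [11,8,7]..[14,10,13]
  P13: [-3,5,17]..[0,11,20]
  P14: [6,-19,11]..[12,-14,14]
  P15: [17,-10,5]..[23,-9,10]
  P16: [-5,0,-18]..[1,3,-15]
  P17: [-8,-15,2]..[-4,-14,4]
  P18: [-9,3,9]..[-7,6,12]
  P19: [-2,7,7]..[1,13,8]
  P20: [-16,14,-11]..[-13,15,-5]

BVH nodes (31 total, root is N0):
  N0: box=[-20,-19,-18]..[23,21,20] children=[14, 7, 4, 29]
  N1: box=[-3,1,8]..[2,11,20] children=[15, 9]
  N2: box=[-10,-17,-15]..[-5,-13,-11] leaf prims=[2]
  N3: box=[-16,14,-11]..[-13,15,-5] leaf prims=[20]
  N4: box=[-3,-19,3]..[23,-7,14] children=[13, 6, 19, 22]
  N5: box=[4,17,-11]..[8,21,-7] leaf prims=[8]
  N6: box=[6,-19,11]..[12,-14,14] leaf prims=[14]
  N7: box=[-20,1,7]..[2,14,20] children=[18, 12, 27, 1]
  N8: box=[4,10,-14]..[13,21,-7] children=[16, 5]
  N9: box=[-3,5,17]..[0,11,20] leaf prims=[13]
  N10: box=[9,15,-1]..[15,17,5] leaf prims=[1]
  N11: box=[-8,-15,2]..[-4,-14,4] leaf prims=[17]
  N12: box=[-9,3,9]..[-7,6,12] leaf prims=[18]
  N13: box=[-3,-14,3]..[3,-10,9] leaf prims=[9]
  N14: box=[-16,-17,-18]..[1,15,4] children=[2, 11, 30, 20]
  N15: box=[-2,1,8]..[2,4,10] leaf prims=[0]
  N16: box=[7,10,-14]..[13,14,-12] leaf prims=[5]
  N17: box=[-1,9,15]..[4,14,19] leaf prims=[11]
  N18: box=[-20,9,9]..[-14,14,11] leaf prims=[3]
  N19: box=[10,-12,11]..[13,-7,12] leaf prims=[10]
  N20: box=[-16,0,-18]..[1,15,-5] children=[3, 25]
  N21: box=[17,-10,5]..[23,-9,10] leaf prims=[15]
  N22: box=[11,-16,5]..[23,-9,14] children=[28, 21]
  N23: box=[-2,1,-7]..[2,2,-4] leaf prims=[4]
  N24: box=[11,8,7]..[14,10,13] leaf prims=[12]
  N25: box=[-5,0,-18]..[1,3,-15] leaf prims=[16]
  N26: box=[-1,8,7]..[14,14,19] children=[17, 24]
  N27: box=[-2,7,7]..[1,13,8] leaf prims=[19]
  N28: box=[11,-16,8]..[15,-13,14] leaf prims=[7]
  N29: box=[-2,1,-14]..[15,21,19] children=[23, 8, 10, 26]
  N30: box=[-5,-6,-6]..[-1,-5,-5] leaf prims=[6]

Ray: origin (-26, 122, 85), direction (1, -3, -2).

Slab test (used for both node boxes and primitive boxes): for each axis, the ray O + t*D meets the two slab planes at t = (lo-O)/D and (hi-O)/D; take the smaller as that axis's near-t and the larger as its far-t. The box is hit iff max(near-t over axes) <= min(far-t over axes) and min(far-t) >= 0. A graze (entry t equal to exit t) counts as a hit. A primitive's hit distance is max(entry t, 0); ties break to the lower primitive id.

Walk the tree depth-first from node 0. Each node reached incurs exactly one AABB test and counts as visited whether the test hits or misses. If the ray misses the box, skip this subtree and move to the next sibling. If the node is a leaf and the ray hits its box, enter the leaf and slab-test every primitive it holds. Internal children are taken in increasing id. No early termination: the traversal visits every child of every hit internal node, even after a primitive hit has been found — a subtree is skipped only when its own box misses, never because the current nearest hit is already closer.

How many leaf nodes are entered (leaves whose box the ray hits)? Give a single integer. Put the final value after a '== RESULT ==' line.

Walk:
N0 x:[6,49] y:[101/3,47] z:[65/2,103/2] -> hit [101/3,47], descend [4, 7, 14, 29]
  N4 x:[23,49] y:[43,47] z:[71/2,41] -> miss, prune
  N7 x:[6,28] y:[36,121/3] z:[65/2,39] -> miss, prune
  N14 x:[10,27] y:[107/3,139/3] z:[81/2,103/2] -> miss, prune
  N29 x:[24,41] y:[101/3,121/3] z:[33,99/2] -> hit [101/3,121/3], descend [8, 10, 23, 26]
    N8 x:[30,39] y:[101/3,112/3] z:[46,99/2] -> miss, prune
    N10 x:[35,41] y:[35,107/3] z:[40,43] -> miss, prune
    N23 x:[24,28] y:[40,121/3] z:[89/2,46] -> miss, prune
    N26 x:[25,40] y:[36,38] z:[33,39] -> hit [36,38], descend [17, 24]
      N17 x:[25,30] y:[36,113/3] z:[33,35] -> miss, prune
      N24 x:[37,40] y:[112/3,38] z:[36,39] -> hit [112/3,38] leaf, test {P12@t=112/3}

11 AABB tests over nodes [0, 4, 7, 14, 29, 8, 10, 23, 26, 17, 24]; 1 leaf entered; closest P12.

== RESULT ==
1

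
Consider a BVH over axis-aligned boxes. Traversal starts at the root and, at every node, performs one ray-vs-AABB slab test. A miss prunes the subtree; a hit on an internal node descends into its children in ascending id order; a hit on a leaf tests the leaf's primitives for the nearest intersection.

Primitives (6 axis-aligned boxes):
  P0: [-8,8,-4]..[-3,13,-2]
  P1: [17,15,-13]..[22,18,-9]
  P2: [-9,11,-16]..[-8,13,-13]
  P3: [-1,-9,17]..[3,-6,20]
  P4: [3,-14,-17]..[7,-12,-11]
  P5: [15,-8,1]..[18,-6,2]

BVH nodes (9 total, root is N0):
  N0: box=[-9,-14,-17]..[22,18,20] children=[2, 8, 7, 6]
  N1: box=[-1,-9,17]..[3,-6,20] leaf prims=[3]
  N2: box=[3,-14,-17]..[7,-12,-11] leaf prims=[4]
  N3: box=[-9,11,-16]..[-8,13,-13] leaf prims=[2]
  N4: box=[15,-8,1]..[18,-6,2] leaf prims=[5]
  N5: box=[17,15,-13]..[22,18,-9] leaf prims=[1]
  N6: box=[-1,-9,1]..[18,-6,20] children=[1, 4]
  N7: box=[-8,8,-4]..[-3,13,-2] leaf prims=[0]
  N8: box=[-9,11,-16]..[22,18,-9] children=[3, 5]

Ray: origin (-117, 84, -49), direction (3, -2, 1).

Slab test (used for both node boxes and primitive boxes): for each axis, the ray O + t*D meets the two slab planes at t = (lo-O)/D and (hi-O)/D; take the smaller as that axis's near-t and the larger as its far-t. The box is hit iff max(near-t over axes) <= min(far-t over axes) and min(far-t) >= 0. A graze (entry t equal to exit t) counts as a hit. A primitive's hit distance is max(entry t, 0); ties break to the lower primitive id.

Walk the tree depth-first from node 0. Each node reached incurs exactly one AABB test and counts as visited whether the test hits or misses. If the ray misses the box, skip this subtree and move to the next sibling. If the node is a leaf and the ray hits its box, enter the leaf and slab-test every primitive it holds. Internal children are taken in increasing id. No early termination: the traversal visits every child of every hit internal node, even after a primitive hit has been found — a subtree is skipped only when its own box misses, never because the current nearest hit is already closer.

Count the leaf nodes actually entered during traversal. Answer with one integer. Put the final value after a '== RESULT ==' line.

Trace the traversal:
N0 x:[36,139/3] y:[33,49] z:[32,69] -> hit [36,139/3], descend [2, 6, 7, 8]
  N2 x:[40,124/3] y:[48,49] z:[32,38] -> miss, prune
  N6 x:[116/3,45] y:[45,93/2] z:[50,69] -> miss, prune
  N7 x:[109/3,38] y:[71/2,38] z:[45,47] -> miss, prune
  N8 x:[36,139/3] y:[33,73/2] z:[33,40] -> hit [36,73/2], descend [3, 5]
    N3 x:[36,109/3] y:[71/2,73/2] z:[33,36] -> hit [36,36] leaf, test {P2@t=36}
    N5 x:[134/3,139/3] y:[33,69/2] z:[36,40] -> miss, prune

Summary -> nodes [0, 2, 6, 7, 8, 3, 5]; box-tests=7; leaf-entries=1; first=P2

== RESULT ==
1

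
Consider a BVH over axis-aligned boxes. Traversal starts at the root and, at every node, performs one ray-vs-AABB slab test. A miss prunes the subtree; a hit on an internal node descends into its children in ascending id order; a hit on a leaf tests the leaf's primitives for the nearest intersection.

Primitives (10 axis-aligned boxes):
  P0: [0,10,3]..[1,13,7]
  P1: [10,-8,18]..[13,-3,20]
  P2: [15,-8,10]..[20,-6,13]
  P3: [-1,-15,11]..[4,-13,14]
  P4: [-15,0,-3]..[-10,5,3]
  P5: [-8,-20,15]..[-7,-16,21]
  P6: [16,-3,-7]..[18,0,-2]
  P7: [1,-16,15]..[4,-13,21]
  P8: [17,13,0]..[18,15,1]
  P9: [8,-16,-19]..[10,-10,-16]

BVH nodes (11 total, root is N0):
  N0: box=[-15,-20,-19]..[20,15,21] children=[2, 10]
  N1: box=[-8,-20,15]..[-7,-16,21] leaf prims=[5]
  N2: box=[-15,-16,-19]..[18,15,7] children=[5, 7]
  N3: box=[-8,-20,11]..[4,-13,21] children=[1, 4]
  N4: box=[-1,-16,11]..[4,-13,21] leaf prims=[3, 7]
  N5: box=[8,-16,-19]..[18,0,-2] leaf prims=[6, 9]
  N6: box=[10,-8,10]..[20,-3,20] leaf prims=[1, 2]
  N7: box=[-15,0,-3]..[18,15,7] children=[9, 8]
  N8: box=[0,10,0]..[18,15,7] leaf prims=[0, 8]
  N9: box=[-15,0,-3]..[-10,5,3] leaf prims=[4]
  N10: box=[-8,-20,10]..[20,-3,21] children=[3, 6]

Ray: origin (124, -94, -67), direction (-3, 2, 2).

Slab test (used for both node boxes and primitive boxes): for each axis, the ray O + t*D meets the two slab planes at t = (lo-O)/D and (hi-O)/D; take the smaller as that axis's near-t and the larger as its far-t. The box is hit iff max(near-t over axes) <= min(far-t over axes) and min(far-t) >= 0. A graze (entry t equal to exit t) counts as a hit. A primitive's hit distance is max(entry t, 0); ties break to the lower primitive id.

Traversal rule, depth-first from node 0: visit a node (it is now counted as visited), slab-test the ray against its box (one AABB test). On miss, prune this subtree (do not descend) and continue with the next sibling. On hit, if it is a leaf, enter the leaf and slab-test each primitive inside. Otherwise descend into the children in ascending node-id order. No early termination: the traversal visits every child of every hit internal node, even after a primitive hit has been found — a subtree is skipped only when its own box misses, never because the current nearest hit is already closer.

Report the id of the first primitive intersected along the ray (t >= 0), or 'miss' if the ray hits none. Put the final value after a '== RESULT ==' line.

Walk:
N0 x:[104/3,139/3] y:[37,109/2] z:[24,44] -> hit [37,44], descend [2, 10]
  N2 x:[106/3,139/3] y:[39,109/2] z:[24,37] -> miss, prune
  N10 x:[104/3,44] y:[37,91/2] z:[77/2,44] -> hit [77/2,44], descend [3, 6]
    N3 x:[40,44] y:[37,81/2] z:[39,44] -> hit [40,81/2], descend [1, 4]
      N1 x:[131/3,44] y:[37,39] z:[41,44] -> miss, prune
      N4 x:[40,125/3] y:[39,81/2] z:[39,44] -> hit [40,81/2] leaf, test {P3@t=40, P7(miss)}
    N6 x:[104/3,38] y:[43,91/2] z:[77/2,87/2] -> miss, prune

order=[0, 2, 10, 3, 1, 4, 6]  |boxes|=7  |leaves|=1  hit=P3

== RESULT ==
3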